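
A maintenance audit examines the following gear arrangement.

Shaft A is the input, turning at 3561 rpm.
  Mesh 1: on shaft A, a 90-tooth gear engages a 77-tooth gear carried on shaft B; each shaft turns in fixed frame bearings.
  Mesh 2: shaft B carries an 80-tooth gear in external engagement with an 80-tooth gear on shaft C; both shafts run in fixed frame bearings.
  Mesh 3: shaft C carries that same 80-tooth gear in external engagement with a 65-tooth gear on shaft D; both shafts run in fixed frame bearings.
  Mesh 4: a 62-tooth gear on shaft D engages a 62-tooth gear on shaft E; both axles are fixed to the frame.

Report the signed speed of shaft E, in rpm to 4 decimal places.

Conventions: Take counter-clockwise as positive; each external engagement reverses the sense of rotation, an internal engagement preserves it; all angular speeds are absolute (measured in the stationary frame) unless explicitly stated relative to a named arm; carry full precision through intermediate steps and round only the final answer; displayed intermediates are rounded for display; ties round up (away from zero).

+5122.7173 rpm

4-mesh fixed-axis compound train (all bearings frame-fixed)
mesh 1 [90T→77T]: ω = 3561.0000×90/77 = 4162.2078 rpm, sense flips to −
mesh 2 [80T→80T]: ω = 4162.2078×80/80 = 4162.2078 rpm, sense flips to +
mesh 3 [80T→65T]: ω = 4162.2078×80/65 = 5122.7173 rpm, sense flips to −
mesh 4 [62T→62T]: ω = 5122.7173×62/62 = 5122.7173 rpm, sense flips to +
signed output speed = +5122.7173 rpm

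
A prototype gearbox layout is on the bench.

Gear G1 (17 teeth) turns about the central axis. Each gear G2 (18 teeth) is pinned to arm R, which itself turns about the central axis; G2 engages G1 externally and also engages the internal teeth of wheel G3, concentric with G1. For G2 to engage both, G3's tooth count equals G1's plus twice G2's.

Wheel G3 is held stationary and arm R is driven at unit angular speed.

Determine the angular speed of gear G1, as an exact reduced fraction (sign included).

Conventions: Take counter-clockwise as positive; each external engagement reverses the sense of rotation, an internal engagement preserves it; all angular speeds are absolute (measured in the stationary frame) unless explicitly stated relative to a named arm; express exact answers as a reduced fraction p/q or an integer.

recognized (axles ride arm R): planetary set, 17/18/53 teeth
ring teeth: 17 + 2·18 = 53
17(ω_sun−ω_arm) = −53(ω_ring−ω_arm),  ω_ring = 0, ω_arm = 1
ω_sun = 1 − (53/17)(0−1) = 70/17
exact speed ratio = 70/17

70/17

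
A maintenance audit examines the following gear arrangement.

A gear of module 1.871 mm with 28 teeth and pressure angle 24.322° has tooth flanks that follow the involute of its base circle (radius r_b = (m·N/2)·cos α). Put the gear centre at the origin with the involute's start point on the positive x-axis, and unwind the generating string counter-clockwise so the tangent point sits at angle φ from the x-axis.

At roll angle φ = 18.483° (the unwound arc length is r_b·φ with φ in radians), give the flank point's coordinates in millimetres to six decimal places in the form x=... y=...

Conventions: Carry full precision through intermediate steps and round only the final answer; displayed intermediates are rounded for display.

topology: single-mesh involute geometry — m = 1.871, N = 28
pitch radius r_p = m·N/2 = 1.871·28/2 = 26.194000
base radius r_b = r_p·cos α = 26.194000·cos 24.322° = 23.869157
roll angle φ = 18.483° = 0.32258921 rad
x = r_b·(cos φ + φ·sin φ) = 25.078990
y = r_b·(sin φ − φ·cos φ) = 0.264326

x=25.078990 y=0.264326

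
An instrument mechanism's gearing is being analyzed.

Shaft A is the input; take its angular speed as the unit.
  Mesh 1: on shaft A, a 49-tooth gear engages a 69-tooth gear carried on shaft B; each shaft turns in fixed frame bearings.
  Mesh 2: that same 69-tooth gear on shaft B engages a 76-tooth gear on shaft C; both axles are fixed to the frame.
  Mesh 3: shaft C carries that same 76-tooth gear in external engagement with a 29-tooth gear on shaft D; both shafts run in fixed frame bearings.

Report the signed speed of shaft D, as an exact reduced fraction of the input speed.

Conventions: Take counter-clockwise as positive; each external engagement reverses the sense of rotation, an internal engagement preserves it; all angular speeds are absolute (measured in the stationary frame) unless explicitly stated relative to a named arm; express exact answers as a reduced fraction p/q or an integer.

-49/29

3-mesh fixed-axis compound train (all bearings frame-fixed)
mesh 1 [49T→69T]: |ω|/ω_in = 1×49/69 = 49/69, sense flips to −
mesh 2 [69T→76T]: |ω|/ω_in = (49/69)×69/76 = 49/76, sense flips to +
mesh 3 [76T→29T]: |ω|/ω_in = (49/76)×76/29 = 49/29, sense flips to −
signed output speed (× input speed) = -49/29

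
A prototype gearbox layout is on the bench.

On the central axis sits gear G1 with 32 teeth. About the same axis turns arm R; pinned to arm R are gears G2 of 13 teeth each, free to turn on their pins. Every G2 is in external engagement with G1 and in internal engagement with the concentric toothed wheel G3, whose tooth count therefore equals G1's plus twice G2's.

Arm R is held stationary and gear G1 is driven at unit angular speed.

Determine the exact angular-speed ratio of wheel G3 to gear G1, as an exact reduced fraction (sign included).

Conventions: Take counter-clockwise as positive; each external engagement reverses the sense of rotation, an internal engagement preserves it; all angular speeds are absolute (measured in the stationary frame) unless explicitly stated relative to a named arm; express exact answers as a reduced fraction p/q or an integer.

-16/29

topology: planetary set — G1 32T / G2 13T / G3 58T, arm = carrier (Willis)
ring teeth: 32 + 2·13 = 58
32(ω_sun−ω_arm) = −58(ω_ring−ω_arm),  ω_arm = 0, ω_sun = 1
ω_ring = 0 − (32/58)(1−0) = -16/29
ω_out/ω_in = -16/29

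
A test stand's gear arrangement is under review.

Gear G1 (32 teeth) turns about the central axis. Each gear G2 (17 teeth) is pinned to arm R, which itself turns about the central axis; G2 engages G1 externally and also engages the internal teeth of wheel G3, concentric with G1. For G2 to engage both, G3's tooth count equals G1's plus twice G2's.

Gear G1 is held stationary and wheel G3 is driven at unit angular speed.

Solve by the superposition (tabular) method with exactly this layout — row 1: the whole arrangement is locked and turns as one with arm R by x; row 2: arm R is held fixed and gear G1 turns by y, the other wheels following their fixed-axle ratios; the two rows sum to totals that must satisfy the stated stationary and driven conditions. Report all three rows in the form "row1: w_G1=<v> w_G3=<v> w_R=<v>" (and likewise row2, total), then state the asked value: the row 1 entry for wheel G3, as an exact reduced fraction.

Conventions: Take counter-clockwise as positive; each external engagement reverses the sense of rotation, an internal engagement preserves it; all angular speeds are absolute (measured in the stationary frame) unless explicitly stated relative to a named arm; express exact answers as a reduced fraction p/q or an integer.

class = planetary set [G3 = 32+2·17 = 66; Willis about the carrier]
superposition row 1 [locked train]: every member turns x
superposition row 2 [arm held]: sun y, ring −(32/66)·y, arm 0
boundary: total ω_sun = x + y = 0 and total ω_ring = x − (32/66)·y = 1  ⇒  y = -33/49, x = 33/49
row 2 ring = −(32/66)·(-33/49) = 16/49
totals (row 1 + row 2): sun 33/49 + (-33/49) = 0, ring 33/49 + 16/49 = 1, arm 33/49 + 0 = 33/49
asked cell (row1, ring) = 33/49

row1: w_G1=33/49 w_G3=33/49 w_R=33/49
row2: w_G1=-33/49 w_G3=16/49 w_R=0
total: w_G1=0 w_G3=1 w_R=33/49
asked value: 33/49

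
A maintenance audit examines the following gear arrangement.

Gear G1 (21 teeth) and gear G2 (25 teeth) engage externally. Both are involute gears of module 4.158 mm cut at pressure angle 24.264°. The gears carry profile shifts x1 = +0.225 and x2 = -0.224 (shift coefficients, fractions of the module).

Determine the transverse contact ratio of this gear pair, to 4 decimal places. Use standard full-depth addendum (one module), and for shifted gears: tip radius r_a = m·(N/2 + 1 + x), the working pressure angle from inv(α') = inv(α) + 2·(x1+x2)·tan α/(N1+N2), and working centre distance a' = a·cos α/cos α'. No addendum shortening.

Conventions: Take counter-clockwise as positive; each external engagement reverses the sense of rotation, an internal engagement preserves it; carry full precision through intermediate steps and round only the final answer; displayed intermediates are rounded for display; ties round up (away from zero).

single-mesh involute tooth geometry (21T engaging 25T at module 4.158)
base radii: r_b1 = 39.802236, r_b2 = 47.383615
tip radii: r_a1 = 48.752550, r_a2 = 55.201608
inv(α') = inv(24.264°) + 2·(+0.225-0.224)·tan α/(21+25) = 0.02729402  ⇒  α' = 24.26953°
a' = a·cos α / cos α' = 95.6340·cos 24.264°/cos 24.26953° = 95.638158
action lengths: √(r_a1²−r_b1²) = 28.153030, √(r_a2²−r_b2²) = 28.319791
base pitch p_b = π·m·cos α = 11.908801
CR = (28.153030 + 28.319791 − 95.638158·sin 24.26953°)/11.908801 = 1.441179
contact ratio ≈ 1.4412

1.4412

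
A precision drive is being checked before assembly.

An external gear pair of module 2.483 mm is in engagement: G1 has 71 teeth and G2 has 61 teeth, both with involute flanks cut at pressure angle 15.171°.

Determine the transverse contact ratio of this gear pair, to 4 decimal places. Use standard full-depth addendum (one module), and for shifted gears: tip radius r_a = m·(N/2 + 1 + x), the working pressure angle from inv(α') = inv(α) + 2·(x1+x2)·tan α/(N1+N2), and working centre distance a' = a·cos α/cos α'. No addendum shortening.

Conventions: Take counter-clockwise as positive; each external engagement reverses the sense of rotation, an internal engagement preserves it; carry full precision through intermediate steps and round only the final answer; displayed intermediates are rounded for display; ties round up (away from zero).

2.1510

single-mesh involute tooth geometry (71T engaging 61T at module 2.483)
base radii: r_b1 = 85.074513, r_b2 = 73.092187
tip radii: r_a1 = 90.629500, r_a2 = 78.214500
no profile shift: α' = α, a' = a
action lengths: √(r_a1²−r_b1²) = 31.241535, √(r_a2²−r_b2²) = 27.839543
base pitch p_b = π·m·cos α = 7.528717
CR = (31.241535 + 27.839543 − 163.878000·sin 15.17100°)/7.528717 = 2.150976
contact ratio ≈ 2.1510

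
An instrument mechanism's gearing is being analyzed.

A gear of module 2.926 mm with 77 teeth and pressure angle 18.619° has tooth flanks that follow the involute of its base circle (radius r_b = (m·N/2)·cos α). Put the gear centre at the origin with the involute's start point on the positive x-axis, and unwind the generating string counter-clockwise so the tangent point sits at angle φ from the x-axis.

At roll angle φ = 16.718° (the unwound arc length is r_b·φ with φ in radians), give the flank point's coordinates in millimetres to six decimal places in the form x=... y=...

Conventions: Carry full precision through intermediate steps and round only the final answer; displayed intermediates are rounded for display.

x=111.203327 y=0.876497

recognized (one wheel, involute flank): single-mesh tooth geometry, m = 2.926, N = 77
pitch radius r_p = m·N/2 = 2.926·77/2 = 112.651000
base radius r_b = r_p·cos α = 112.651000·cos 18.619° = 106.755138
roll angle φ = 16.718° = 0.29178414 rad
x = r_b·(cos φ + φ·sin φ) = 111.203327
y = r_b·(sin φ − φ·cos φ) = 0.876497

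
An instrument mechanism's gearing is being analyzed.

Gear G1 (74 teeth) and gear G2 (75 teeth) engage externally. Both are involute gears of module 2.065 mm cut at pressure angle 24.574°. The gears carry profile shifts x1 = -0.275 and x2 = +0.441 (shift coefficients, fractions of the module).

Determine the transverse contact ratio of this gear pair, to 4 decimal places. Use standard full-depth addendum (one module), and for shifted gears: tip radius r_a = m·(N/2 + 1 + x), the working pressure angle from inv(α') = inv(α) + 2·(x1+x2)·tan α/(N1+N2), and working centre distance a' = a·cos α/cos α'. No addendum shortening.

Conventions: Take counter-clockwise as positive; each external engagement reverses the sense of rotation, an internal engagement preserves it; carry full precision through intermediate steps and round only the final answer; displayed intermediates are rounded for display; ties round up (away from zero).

1.5672

class = single-mesh tooth geometry [involute pair 74T × 75T, m = 2.065]
base radii: r_b1 = 69.484611, r_b2 = 70.423592
tip radii: r_a1 = 77.902125, r_a2 = 80.413165
inv(α') = inv(24.574°) + 2·(-0.275+0.441)·tan α/(74+75) = 0.02940867  ⇒  α' = 24.84965°
a' = a·cos α / cos α' = 153.8425·cos 24.574°/cos 24.84965° = 154.183493
action lengths: √(r_a1²−r_b1²) = 35.222577, √(r_a2²−r_b2²) = 38.817455
base pitch p_b = π·m·cos α = 5.899793
CR = (35.222577 + 38.817455 − 154.183493·sin 24.84965°)/5.899793 = 1.567203
contact ratio ≈ 1.5672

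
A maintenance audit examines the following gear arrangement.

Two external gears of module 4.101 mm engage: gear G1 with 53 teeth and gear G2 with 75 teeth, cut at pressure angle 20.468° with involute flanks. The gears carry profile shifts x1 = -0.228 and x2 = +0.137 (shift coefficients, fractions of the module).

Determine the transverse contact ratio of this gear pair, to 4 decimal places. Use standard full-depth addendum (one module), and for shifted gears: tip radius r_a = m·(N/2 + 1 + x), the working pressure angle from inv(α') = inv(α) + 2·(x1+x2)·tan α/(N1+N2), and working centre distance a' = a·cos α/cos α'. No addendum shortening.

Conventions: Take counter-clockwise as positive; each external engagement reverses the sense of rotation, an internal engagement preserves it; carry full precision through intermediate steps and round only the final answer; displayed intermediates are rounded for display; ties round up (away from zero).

1.7831

class = single-mesh tooth geometry [involute pair 53T × 75T, m = 4.101]
base radii: r_b1 = 101.815496, r_b2 = 144.078532
tip radii: r_a1 = 111.842472, r_a2 = 158.450337
inv(α') = inv(20.468°) + 2·(-0.228+0.137)·tan α/(53+75) = 0.01548353  ⇒  α' = 20.24715°
a' = a·cos α / cos α' = 262.4640·cos 20.468°/cos 20.24715° = 262.088875
action lengths: √(r_a1²−r_b1²) = 46.285456, √(r_a2²−r_b2²) = 65.938502
base pitch p_b = π·m·cos α = 12.070295
CR = (46.285456 + 65.938502 − 262.088875·sin 20.24715°)/12.070295 = 1.783119
contact ratio ≈ 1.7831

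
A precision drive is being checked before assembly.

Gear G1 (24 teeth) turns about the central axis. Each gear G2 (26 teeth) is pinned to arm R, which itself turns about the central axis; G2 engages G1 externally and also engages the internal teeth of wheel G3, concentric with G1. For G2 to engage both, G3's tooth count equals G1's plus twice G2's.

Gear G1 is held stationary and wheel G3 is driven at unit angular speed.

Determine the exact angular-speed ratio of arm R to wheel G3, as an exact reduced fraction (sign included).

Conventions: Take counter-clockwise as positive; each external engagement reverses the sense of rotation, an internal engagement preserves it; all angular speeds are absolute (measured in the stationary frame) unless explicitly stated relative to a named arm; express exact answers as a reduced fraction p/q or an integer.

topology: planetary set — G1 24T / G2 26T / G3 76T, arm = carrier (Willis)
ring teeth: 24 + 2·26 = 76
24(ω_sun−ω_arm) = −76(ω_ring−ω_arm),  ω_sun = 0, ω_ring = 1
24(0−ω_arm) = −76(1−ω_arm)  ⇒  100·ω_arm = 76  ⇒  ω_arm = 19/25
ω_out/ω_in = 19/25

19/25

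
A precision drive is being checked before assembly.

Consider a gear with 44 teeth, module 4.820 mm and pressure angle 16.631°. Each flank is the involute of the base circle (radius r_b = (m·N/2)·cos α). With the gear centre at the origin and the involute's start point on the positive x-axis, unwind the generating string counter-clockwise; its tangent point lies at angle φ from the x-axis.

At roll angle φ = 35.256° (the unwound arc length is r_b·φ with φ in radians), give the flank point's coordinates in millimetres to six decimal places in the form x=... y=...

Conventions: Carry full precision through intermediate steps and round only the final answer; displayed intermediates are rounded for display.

topology: single-mesh involute geometry — m = 4.820, N = 44
pitch radius r_p = m·N/2 = 4.820·44/2 = 106.040000
base radius r_b = r_p·cos α = 106.040000·cos 16.631° = 101.604120
roll angle φ = 35.256° = 0.61533328 rad
x = r_b·(cos φ + φ·sin φ) = 119.056698
y = r_b·(sin φ − φ·cos φ) = 7.596043

x=119.056698 y=7.596043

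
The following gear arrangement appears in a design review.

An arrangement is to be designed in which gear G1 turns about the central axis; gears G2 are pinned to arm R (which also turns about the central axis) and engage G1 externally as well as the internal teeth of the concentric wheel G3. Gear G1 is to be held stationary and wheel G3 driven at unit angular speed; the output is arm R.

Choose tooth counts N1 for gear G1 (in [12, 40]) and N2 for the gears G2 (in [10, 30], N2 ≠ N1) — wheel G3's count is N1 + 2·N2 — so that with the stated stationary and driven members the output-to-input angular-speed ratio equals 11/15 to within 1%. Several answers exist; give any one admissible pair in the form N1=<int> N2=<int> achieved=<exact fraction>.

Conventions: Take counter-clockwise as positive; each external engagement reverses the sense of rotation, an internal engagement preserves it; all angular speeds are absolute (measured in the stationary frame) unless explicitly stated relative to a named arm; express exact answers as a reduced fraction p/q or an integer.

N1=16 N2=14 achieved=11/15

design class (target 11/15): planetary set
Willis with ω_sun = 0: ω_arm/ω_ring = N3/(N1+N3); set equal to 11/15  ⇒  N3/N1 = (11/15)/(1 − 11/15) = 11/4
N3 = N1 + 2·N2  ⇒  N2/N1 = (N3/N1 − 1)/2 = (11/4 − 1)/2 = 7/8
smallest multiple with N1 ≥ 12 and N2 ≥ 10: k = 2  ⇒  N1 = 2·8 = 16, N2 = 2·7 = 14 (N1 ≤ 40, N2 ≤ 30, N2 ≠ N1 ✓), N3 = 16 + 2·14 = 44
check: N3/(N1+N3) with N1 = 16, N3 = 44 gives 11/15; |achieved − target| = 0 ≤ 11/1500 ✓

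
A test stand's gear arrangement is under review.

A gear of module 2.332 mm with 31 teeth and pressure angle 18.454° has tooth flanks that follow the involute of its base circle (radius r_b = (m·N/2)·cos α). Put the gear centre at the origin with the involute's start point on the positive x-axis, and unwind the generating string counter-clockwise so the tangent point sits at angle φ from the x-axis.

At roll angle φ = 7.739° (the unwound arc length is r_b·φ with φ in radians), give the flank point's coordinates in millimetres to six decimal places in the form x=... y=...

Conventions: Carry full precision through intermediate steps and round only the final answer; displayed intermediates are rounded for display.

topology: single-mesh involute geometry — m = 2.332, N = 31
pitch radius r_p = m·N/2 = 2.332·31/2 = 36.146000
base radius r_b = r_p·cos α = 36.146000·cos 18.454° = 34.287304
roll angle φ = 7.739° = 0.13507103 rad
x = r_b·(cos φ + φ·sin φ) = 34.598651
y = r_b·(sin φ − φ·cos φ) = 0.028113

x=34.598651 y=0.028113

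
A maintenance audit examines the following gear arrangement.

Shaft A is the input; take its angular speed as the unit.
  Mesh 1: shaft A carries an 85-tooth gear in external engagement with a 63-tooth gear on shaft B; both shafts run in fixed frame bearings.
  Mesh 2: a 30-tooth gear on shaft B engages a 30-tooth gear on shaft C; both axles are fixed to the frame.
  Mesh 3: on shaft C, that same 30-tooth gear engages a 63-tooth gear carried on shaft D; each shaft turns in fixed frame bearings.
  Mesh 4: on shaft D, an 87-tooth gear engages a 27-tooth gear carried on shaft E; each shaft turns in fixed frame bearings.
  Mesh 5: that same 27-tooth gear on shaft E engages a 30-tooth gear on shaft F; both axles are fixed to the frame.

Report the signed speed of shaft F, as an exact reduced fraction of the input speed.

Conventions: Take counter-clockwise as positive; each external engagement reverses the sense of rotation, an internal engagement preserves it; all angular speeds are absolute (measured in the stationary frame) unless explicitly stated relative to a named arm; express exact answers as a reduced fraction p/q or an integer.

5-mesh fixed-axis compound train (all bearings frame-fixed)
mesh 1 [85T→63T]: |ω|/ω_in = 1×85/63 = 85/63, sense flips to −
mesh 2 [30T→30T]: |ω|/ω_in = (85/63)×30/30 = 85/63, sense flips to +
mesh 3 [30T→63T]: |ω|/ω_in = (85/63)×30/63 = 850/1323, sense flips to −
mesh 4 [87T→27T]: |ω|/ω_in = (850/1323)×87/27 = 24650/11907, sense flips to +
mesh 5 [27T→30T]: |ω|/ω_in = (24650/11907)×27/30 = 2465/1323, sense flips to −
signed output speed (× input speed) = -2465/1323

-2465/1323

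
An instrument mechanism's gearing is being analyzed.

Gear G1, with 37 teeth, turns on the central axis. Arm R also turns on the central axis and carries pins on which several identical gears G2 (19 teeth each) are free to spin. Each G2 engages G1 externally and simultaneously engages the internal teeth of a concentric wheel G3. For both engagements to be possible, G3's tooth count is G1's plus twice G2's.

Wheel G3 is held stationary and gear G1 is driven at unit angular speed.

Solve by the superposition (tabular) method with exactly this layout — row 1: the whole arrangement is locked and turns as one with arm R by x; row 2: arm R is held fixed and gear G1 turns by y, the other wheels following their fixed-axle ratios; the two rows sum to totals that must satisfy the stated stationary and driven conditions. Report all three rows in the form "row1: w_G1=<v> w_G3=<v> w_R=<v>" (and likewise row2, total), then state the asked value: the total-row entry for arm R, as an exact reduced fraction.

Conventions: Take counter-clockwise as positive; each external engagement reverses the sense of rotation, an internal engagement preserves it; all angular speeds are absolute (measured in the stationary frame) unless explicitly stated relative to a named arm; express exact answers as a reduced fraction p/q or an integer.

class = planetary set [G3 = 37+2·19 = 75; Willis about the carrier]
row 1: whole set turns with the arm by x
row 2: sun turns y, ring = −(37/75)·y, arm 0
boundary: total ω_ring = x − (37/75)·y = 0 and total ω_sun = x + y = 1  ⇒  y = 75/112, x = 37/112
row 2 ring = −(37/75)·75/112 = -37/112
totals (row 1 + row 2): sun 37/112 + 75/112 = 1, ring 37/112 + (-37/112) = 0, arm 37/112 + 0 = 37/112
asked cell (total, arm) = 37/112

row1: w_G1=37/112 w_G3=37/112 w_R=37/112
row2: w_G1=75/112 w_G3=-37/112 w_R=0
total: w_G1=1 w_G3=0 w_R=37/112
asked value: 37/112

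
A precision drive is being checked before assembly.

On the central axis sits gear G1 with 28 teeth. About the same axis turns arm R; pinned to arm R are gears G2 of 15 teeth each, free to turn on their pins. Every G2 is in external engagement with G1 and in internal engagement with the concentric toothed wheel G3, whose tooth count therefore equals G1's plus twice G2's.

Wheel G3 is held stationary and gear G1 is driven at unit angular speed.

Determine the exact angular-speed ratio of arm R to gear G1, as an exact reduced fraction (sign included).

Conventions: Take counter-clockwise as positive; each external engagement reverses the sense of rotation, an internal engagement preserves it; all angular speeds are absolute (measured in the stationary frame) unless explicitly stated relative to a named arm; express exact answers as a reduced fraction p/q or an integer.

recognized (axles ride arm R): planetary set, 28/15/58 teeth
ring teeth: 28 + 2·15 = 58
28(ω_sun−ω_arm) = −58(ω_ring−ω_arm),  ω_ring = 0, ω_sun = 1
28(1−ω_arm) = −58(0−ω_arm)  ⇒  86·ω_arm = 28  ⇒  ω_arm = 14/43
ω_out/ω_in = 14/43

14/43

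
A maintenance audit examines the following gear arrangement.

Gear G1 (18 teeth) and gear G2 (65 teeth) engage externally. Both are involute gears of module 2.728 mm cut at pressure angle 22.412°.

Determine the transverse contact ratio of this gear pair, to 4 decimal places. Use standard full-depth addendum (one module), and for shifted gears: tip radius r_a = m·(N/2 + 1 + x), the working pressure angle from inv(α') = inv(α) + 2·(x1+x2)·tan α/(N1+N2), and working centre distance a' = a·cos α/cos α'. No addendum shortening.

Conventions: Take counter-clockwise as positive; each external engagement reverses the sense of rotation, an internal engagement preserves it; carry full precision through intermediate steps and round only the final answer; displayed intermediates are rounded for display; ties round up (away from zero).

topology: single-mesh involute geometry — m = 2.728, 18T/65T pair
base radii: r_b1 = 22.697494, r_b2 = 81.963173
tip radii: r_a1 = 27.280000, r_a2 = 91.388000
no profile shift: α' = α, a' = a
action lengths: √(r_a1²−r_b1²) = 15.133478, √(r_a2²−r_b2²) = 40.420351
base pitch p_b = π·m·cos α = 7.922920
CR = (15.133478 + 40.420351 − 113.212000·sin 22.41200°)/7.922920 = 1.563839
contact ratio ≈ 1.5638

1.5638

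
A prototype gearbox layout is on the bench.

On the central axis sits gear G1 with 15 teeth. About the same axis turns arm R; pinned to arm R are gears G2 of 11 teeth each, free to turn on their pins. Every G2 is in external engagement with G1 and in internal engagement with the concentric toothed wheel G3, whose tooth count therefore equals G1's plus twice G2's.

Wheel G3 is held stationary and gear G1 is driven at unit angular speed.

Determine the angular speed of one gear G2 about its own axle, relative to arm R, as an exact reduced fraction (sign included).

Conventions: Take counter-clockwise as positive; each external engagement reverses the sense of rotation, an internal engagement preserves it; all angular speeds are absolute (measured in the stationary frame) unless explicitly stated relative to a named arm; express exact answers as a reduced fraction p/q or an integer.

class = planetary set [G3 = 15+2·11 = 37; Willis about the carrier]
ring teeth: 15 + 2·11 = 37
15(ω_sun−ω_arm) = −37(ω_ring−ω_arm),  ω_ring = 0, ω_sun = 1
15(1−ω_arm) = −37(0−ω_arm)  ⇒  52·ω_arm = 15  ⇒  ω_arm = 15/52
sun–planet mesh: 15·(1−15/52) = −11·(ω_p−ω_arm)  ⇒  ω_p−ω_arm = -555/572
exact speed ratio = -555/572

-555/572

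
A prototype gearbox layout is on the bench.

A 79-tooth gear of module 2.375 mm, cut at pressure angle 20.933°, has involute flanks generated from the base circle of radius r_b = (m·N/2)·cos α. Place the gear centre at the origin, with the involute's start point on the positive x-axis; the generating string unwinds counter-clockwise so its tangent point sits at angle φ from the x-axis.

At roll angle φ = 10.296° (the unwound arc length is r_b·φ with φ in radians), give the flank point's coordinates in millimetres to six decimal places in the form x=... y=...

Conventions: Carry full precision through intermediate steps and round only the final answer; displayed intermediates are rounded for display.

class = single-mesh tooth geometry [base-circle involute, m = 2.375, 79T]
pitch radius r_p = m·N/2 = 2.375·79/2 = 93.812500
base radius r_b = r_p·cos α = 93.812500·cos 20.933° = 87.620767
roll angle φ = 10.296° = 0.17969910 rad
x = r_b·(cos φ + φ·sin φ) = 89.024082
y = r_b·(sin φ − φ·cos φ) = 0.168935

x=89.024082 y=0.168935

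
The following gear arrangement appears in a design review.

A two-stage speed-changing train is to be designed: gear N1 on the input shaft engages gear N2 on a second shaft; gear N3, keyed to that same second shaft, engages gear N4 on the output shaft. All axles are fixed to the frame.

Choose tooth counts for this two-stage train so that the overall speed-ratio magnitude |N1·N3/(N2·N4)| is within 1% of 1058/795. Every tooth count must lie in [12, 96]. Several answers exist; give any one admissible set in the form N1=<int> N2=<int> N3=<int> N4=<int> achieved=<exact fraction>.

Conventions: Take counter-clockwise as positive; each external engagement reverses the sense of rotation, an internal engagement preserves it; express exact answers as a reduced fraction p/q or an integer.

topology: fixed-axis compound train — 2 stages, target 1058/795
target = 1058/795 in lowest terms: an exact hit needs N1·N3 = k·1058 and N2·N4 = k·795 for one integer k, every count in [12, 96]; additionally prefer no 1:1 stage (N1 ≠ N2, N3 ≠ N4)
k = 1: N1·N3 = 1058 = 23·46, N2·N4 = 795 = 15·53
achieved = 23·46/(15·53) = 1058/795; |achieved − target| = 0 ≤ 529/39750 ✓

N1=23 N2=15 N3=46 N4=53 achieved=1058/795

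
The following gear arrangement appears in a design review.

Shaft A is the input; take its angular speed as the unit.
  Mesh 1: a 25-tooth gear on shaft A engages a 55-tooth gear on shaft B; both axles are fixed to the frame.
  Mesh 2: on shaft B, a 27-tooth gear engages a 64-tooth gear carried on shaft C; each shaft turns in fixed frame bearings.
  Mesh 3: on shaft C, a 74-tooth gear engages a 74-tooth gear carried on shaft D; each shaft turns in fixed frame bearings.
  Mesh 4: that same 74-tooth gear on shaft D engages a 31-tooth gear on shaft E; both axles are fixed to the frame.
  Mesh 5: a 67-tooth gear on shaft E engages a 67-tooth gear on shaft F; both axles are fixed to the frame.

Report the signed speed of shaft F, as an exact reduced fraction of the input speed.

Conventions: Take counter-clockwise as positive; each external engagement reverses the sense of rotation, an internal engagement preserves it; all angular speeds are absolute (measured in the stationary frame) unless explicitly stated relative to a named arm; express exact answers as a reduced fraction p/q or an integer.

5-mesh fixed-axis compound train (all bearings frame-fixed)
mesh 1 [25T→55T]: |ω|/ω_in = 1×25/55 = 5/11, sense flips to −
mesh 2 [27T→64T]: |ω|/ω_in = (5/11)×27/64 = 135/704, sense flips to +
mesh 3 [74T→74T]: |ω|/ω_in = (135/704)×74/74 = 135/704, sense flips to −
mesh 4 [74T→31T]: |ω|/ω_in = (135/704)×74/31 = 4995/10912, sense flips to +
mesh 5 [67T→67T]: |ω|/ω_in = (4995/10912)×67/67 = 4995/10912, sense flips to −
signed output speed (× input speed) = -4995/10912

-4995/10912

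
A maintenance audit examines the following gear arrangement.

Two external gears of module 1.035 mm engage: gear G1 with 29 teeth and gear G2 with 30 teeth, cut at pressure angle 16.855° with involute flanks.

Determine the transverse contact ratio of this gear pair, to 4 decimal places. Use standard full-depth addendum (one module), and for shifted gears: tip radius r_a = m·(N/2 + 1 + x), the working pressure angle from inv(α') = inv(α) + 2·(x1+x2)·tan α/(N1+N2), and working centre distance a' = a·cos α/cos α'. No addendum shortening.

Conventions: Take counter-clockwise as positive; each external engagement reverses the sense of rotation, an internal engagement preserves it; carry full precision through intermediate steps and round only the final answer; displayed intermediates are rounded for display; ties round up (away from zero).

topology: single-mesh involute geometry — m = 1.035, 29T/30T pair
base radii: r_b1 = 14.362802, r_b2 = 14.858071
tip radii: r_a1 = 16.042500, r_a2 = 16.560000
no profile shift: α' = α, a' = a
action lengths: √(r_a1²−r_b1²) = 7.146449, √(r_a2²−r_b2²) = 7.312409
base pitch p_b = π·m·cos α = 3.111867
CR = (7.146449 + 7.312409 − 30.532500·sin 16.85500°)/3.111867 = 1.801472
contact ratio ≈ 1.8015

1.8015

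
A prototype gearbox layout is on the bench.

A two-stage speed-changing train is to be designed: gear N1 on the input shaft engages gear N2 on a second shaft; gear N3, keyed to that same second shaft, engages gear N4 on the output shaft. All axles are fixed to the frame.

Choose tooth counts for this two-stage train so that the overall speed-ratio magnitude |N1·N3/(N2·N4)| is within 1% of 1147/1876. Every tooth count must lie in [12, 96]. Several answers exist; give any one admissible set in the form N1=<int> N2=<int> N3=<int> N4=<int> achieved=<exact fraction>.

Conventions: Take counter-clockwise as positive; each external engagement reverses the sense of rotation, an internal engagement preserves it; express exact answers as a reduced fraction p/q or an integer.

2-stage fixed-axis compound train for ratio 1147/1876
target = 1147/1876 in lowest terms: an exact hit needs N1·N3 = k·1147 and N2·N4 = k·1876 for one integer k, every count in [12, 96]; additionally prefer no 1:1 stage (N1 ≠ N2, N3 ≠ N4)
k = 1: N1·N3 = 1147 = 31·37, N2·N4 = 1876 = 28·67
achieved = 31·37/(28·67) = 1147/1876; |achieved − target| = 0 ≤ 1147/187600 ✓

N1=31 N2=28 N3=37 N4=67 achieved=1147/1876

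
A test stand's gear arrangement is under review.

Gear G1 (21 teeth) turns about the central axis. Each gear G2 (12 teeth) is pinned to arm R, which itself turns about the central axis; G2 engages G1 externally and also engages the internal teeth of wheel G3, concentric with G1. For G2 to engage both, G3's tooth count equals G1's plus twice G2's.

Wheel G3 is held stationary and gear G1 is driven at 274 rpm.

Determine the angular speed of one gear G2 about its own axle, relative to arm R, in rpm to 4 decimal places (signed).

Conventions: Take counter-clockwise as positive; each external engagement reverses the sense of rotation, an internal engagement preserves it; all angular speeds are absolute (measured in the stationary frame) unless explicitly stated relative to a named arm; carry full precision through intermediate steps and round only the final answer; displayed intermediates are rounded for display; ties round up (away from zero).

recognized (axles ride arm R): planetary set, 21/12/45 teeth
normalise by the input: solve with ω_sun = 1, then scale by 274 rpm
ring teeth: 21 + 2·12 = 45
21(ω_sun−ω_arm) = −45(ω_ring−ω_arm),  ω_ring = 0, ω_sun = 1
21(1−ω_arm) = −45(0−ω_arm)  ⇒  66·ω_arm = 21  ⇒  ω_arm = 7/22
sun–planet mesh: 21·(1−7/22) = −12·(ω_p−ω_arm)  ⇒  ω_p−ω_arm = -105/88
scale: ω_p−ω_arm = -105/88 × 274 rpm = -326.9318 rpm

-326.9318 rpm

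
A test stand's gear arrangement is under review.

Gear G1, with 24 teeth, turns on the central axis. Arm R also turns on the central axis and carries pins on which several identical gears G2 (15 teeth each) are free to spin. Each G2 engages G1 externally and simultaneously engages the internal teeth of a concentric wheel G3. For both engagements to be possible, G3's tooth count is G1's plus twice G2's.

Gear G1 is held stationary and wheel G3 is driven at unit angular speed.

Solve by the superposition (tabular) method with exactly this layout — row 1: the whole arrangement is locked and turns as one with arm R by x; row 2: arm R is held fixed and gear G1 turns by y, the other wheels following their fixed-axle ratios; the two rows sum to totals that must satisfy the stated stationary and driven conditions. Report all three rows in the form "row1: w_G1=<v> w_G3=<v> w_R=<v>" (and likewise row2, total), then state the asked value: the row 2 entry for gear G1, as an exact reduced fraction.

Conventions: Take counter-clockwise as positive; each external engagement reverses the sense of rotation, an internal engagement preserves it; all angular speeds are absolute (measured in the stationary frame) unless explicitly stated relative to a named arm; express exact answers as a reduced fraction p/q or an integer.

row1: w_G1=9/13 w_G3=9/13 w_R=9/13
row2: w_G1=-9/13 w_G3=4/13 w_R=0
total: w_G1=0 w_G3=1 w_R=9/13
asked value: -9/13

planetary set (24T centre, 15T on arm, 54T internal) — Willis relation
row 1 — lock + rotate with arm: ω_sun = ω_ring = ω_arm = x
superposition row 2 [arm held]: sun y, ring −(24/54)·y, arm 0
boundary: total ω_sun = x + y = 0 and total ω_ring = x − (24/54)·y = 1  ⇒  y = -9/13, x = 9/13
row 2 ring = −(24/54)·(-9/13) = 4/13
totals (row 1 + row 2): sun 9/13 + (-9/13) = 0, ring 9/13 + 4/13 = 1, arm 9/13 + 0 = 9/13
asked cell (row2, sun) = -9/13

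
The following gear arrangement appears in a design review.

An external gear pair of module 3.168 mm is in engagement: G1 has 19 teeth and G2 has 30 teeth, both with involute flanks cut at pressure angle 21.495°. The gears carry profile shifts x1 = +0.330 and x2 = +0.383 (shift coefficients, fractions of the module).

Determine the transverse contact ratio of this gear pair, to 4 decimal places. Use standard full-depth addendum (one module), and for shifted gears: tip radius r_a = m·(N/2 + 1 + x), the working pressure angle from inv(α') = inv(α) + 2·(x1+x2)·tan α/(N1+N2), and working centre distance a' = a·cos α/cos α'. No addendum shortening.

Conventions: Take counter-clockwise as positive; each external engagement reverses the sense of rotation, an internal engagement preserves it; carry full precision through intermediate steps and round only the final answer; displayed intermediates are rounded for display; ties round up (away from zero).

1.4334

recognized (one external pair, fixed centres): single-mesh tooth geometry, m = 3.168, N1 = 19, N2 = 30
base radii: r_b1 = 28.002810, r_b2 = 44.214963
tip radii: r_a1 = 34.309440, r_a2 = 51.901344
inv(α') = inv(21.495°) + 2·(+0.330+0.383)·tan α/(19+30) = 0.03011181  ⇒  α' = 25.03590°
a' = a·cos α / cos α' = 77.6160·cos 21.495°/cos 25.03590° = 79.706800
action lengths: √(r_a1²−r_b1²) = 19.823731, √(r_a2²−r_b2²) = 27.180629
base pitch p_b = π·m·cos α = 9.260360
CR = (19.823731 + 27.180629 − 79.706800·sin 25.03590°)/9.260360 = 1.433373
contact ratio ≈ 1.4334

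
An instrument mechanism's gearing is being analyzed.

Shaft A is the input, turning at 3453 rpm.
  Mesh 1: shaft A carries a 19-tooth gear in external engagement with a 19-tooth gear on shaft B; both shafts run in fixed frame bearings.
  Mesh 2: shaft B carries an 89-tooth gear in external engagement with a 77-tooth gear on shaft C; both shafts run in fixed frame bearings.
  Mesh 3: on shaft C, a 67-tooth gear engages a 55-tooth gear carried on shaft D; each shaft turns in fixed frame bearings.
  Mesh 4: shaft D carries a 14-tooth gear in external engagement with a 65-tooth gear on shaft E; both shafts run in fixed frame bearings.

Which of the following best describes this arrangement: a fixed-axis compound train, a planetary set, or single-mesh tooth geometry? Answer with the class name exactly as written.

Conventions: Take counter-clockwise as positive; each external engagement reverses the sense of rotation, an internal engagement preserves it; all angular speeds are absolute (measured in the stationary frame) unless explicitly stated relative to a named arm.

4-mesh fixed-axis compound train (all bearings frame-fixed)
classification: fixed-axis compound train

fixed-axis compound train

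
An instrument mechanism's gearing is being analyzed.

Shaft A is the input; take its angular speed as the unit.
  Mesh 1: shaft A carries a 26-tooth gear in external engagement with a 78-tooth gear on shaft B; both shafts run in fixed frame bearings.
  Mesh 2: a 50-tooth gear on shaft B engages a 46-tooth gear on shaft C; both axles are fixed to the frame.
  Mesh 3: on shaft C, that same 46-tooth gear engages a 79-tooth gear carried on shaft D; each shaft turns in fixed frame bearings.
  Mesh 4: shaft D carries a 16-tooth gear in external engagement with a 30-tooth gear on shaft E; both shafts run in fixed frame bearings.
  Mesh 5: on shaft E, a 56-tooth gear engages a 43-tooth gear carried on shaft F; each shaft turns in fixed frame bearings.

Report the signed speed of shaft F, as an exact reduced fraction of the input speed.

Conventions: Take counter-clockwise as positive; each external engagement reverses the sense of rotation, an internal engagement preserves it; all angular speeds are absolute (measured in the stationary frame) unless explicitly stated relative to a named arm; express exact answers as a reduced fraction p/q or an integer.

-4480/30573

5-mesh fixed-axis compound train (all bearings frame-fixed)
mesh 1 [26T→78T]: |ω|/ω_in = 1×26/78 = 1/3, sense flips to −
mesh 2 [50T→46T]: |ω|/ω_in = (1/3)×50/46 = 25/69, sense flips to +
mesh 3 [46T→79T]: |ω|/ω_in = (25/69)×46/79 = 50/237, sense flips to −
mesh 4 [16T→30T]: |ω|/ω_in = (50/237)×16/30 = 80/711, sense flips to +
mesh 5 [56T→43T]: |ω|/ω_in = (80/711)×56/43 = 4480/30573, sense flips to −
signed output speed (× input speed) = -4480/30573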